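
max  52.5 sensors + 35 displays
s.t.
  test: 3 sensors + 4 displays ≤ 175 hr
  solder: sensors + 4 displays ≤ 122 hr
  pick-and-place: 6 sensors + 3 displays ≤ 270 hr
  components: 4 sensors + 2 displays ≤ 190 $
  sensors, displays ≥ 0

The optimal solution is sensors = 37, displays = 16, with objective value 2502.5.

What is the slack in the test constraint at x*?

test used = 3·37 + 4·16 = 175; slack = 175 − 175 = 0.

0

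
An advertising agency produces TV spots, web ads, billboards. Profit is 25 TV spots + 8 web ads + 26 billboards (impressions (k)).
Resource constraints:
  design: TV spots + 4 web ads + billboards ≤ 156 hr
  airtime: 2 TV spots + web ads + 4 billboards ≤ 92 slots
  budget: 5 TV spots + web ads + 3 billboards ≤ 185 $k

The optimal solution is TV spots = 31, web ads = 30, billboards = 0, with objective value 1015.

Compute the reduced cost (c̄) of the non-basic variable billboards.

Check each constraint at x*: design 151/156 (slack 5); airtime 92/92 (tight); budget 185/185 (tight).
By complementary slackness, y = 0 for the non-binding constraint.
The binding rows give the dual system: 2·y_airtime + 5·y_budget = 25 and 1·y_airtime + 1·y_budget = 8.
→ y_airtime = 5 and y_budget = 3.
Reduced cost of billboards: c₃ − yᵀa₃ = 26 − (5·4 + 3·3) = 26 − 29 = -3.

-3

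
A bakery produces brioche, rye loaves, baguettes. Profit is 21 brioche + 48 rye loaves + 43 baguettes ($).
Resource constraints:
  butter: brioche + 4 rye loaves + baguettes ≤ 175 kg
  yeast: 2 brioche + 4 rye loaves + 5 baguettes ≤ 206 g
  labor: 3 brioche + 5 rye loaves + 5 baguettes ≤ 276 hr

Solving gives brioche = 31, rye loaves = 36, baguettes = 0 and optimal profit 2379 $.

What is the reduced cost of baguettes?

At the optimum: butter uses 175 of 175 (binding); yeast uses 206 of 206 (binding); labor uses 273 of 276 (slack = 3).
Since labor is not tight, its dual is 0.
The binding rows give the dual system: 1·y_butter + 2·y_yeast = 21 and 4·y_butter + 4·y_yeast = 48.
Solving: y_butter = 3, y_yeast = 9.
Reduced cost of baguettes: c₃ − yᵀa₃ = 43 − (3·1 + 9·5) = 43 − 48 = -5.

-5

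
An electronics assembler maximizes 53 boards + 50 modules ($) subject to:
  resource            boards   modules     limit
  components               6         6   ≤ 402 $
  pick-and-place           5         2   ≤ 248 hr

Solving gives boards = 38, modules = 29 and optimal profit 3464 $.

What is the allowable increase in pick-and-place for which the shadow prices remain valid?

Binding constraints: components, pick-and-place. The basis is B = [[6,6],[5,2]] with det -18.
Per unit increase in pick-and-place, x* moves by d = (0.3333, -0.3333).
The basis stays optimal until modules reaches 0; allowable increase = 87 hr.

87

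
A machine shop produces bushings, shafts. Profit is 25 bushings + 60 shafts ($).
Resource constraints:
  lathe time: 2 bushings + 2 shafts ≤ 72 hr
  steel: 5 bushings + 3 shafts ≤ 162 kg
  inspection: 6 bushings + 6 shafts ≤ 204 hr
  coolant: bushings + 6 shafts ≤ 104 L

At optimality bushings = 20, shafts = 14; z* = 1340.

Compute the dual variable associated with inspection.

3

Check each constraint at x*: lathe time 68/72 (slack 4); steel 142/162 (slack 20); inspection 204/204 (tight); coolant 104/104 (tight).
Since lathe time, steel are not tight, their duals are 0.
From A_Bᵀ y = c: 6·y_inspection + 1·y_coolant = 25; 6·y_inspection + 6·y_coolant = 60.
→ y_inspection = 3 and y_coolant = 7.
Shadow price of inspection = 3.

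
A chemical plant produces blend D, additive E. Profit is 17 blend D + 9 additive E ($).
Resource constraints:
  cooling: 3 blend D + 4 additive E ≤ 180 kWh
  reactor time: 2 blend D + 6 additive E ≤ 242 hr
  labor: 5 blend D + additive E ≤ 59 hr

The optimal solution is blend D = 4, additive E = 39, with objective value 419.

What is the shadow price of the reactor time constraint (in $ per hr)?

1

Check each constraint at x*: cooling 168/180 (slack 12); reactor time 242/242 (tight); labor 59/59 (tight).
Slack constraints have shadow price 0 (complementary slackness).
From A_Bᵀ y = c: 2·y_reactor time + 5·y_labor = 17; 6·y_reactor time + 1·y_labor = 9.
→ y_reactor time = 1 and y_labor = 3.
Shadow price of reactor time = 1.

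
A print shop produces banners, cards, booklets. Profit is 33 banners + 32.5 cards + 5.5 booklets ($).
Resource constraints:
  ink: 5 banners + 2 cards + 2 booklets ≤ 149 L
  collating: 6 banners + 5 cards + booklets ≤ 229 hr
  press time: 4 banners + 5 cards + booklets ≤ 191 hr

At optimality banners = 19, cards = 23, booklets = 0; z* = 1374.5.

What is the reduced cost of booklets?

-1

Binding: collating and press time. Non-binding: ink (8 unused).
Slack constraints have shadow price 0 (complementary slackness).
Dual feasibility on the basic columns requires 6·y_collating + 4·y_press time = 33, 5·y_collating + 5·y_press time = 32.5.
→ y_collating = 3.5 and y_press time = 3.
Reduced cost of booklets: c₃ − yᵀa₃ = 5.5 − (3.5·1 + 3·1) = 5.5 − 6.5 = -1.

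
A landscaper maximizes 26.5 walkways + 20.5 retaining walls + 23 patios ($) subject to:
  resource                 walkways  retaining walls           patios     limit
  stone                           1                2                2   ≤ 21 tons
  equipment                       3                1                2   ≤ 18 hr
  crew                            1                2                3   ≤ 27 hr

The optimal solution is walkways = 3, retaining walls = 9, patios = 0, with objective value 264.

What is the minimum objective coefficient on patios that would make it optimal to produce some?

At the optimum: stone uses 21 of 21 (binding); equipment uses 18 of 18 (binding); crew uses 21 of 27 (slack = 6).
Since crew is not tight, its dual is 0.
The binding rows give the dual system: 1·y_stone + 3·y_equipment = 26.5 and 2·y_stone + 1·y_equipment = 20.5.
→ y_stone = 7 and y_equipment = 6.5.
patios enters the basis when its profit ≥ yᵀa₃ = 7·2 + 6.5·2 = 27.

27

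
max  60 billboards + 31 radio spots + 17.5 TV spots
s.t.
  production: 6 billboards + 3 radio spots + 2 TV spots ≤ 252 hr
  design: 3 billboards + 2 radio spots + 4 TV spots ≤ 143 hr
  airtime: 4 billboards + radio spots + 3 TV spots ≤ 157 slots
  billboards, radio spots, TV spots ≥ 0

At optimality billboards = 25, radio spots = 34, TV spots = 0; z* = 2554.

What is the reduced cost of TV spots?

Binding: production and design. Non-binding: airtime (23 unused).
Since airtime is not tight, its dual is 0.
The binding rows give the dual system: 6·y_production + 3·y_design = 60 and 3·y_production + 2·y_design = 31.
→ y_production = 9 and y_design = 2.
Reduced cost of TV spots: c₃ − yᵀa₃ = 17.5 − (9·2 + 2·4) = 17.5 − 26 = -8.5.

-8.5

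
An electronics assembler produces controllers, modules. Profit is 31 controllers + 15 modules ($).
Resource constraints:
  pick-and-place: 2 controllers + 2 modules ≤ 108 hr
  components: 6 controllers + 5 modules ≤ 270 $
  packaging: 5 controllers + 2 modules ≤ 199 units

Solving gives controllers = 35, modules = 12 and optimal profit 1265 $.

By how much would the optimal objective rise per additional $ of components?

1

At the optimum: pick-and-place uses 94 of 108 (slack = 14); components uses 270 of 270 (binding); packaging uses 199 of 199 (binding).
By complementary slackness, y = 0 for the non-binding constraint.
The binding rows give the dual system: 6·y_components + 5·y_packaging = 31 and 5·y_components + 2·y_packaging = 15.
This yields shadow prices y_components = 1, y_packaging = 5.
Shadow price of components = 1.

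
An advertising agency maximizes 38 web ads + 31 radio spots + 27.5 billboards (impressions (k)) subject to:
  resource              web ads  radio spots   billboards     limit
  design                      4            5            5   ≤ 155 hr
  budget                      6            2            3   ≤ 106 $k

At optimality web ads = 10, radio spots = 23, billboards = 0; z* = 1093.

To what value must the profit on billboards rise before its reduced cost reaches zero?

Both design and budget are binding at x*.
The binding rows give the dual system: 4·y_design + 6·y_budget = 38 and 5·y_design + 2·y_budget = 31.
→ y_design = 5 and y_budget = 3.
billboards enters the basis when its profit ≥ yᵀa₃ = 5·5 + 3·3 = 34.

34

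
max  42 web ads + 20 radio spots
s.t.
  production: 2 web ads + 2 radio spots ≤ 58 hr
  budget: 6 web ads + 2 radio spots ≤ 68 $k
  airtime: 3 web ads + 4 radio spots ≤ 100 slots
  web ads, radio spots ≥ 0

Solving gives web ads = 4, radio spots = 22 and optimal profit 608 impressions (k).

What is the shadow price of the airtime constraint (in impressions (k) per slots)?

Check each constraint at x*: production 52/58 (slack 6); budget 68/68 (tight); airtime 100/100 (tight).
By complementary slackness, y = 0 for the non-binding constraint.
Dual feasibility on the basic columns requires 6·y_budget + 3·y_airtime = 42, 2·y_budget + 4·y_airtime = 20.
Solving: y_budget = 6, y_airtime = 2.
Shadow price of airtime = 2.

2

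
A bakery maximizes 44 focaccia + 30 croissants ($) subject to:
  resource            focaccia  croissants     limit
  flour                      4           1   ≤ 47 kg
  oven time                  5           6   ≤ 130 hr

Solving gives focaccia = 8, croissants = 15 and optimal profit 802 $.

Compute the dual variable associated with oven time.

Check each constraint at x*: flour 47/47 (tight); oven time 130/130 (tight).
From A_Bᵀ y = c: 4·y_flour + 5·y_oven time = 44; 1·y_flour + 6·y_oven time = 30.
This yields shadow prices y_flour = 6, y_oven time = 4.
Shadow price of oven time = 4.

4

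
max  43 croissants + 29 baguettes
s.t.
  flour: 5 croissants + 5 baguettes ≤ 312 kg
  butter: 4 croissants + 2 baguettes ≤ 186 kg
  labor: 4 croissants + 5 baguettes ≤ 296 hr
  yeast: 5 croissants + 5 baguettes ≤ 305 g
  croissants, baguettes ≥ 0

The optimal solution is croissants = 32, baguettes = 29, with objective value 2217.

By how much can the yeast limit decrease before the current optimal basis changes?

72.5

Binding constraints: butter, yeast. The basis is B = [[4,2],[5,5]] with det 10.
Per unit decrease in yeast, x* moves by d = (0.2, -0.4).
The basis stays optimal until baguettes reaches 0; allowable decrease = 72.5 g.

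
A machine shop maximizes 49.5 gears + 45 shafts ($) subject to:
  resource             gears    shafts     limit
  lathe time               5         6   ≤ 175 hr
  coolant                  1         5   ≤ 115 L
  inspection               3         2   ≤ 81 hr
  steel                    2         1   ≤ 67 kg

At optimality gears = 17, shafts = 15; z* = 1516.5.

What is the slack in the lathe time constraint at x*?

0

lathe time used = 5·17 + 6·15 = 175; slack = 175 − 175 = 0.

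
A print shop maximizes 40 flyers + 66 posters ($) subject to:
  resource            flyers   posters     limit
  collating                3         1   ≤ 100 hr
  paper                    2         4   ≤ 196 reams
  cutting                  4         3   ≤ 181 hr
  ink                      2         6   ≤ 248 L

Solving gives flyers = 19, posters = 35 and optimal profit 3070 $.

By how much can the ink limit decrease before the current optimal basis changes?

Binding constraints: cutting, ink. The basis is B = [[4,3],[2,6]] with det 18.
Per unit decrease in ink, x* moves by d = (0.1667, -0.2222).
The basis stays optimal until collating becomes binding; allowable decrease = 28.8 L.

28.8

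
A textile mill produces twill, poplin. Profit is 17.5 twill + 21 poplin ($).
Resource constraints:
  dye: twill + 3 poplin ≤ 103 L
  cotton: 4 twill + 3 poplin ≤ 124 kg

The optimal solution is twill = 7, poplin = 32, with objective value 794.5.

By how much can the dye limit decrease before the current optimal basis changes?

Binding constraints: dye, cotton. The basis is B = [[1,3],[4,3]] with det -9.
Per unit decrease in dye, x* moves by d = (0.3333, -0.4444).
The basis stays optimal until poplin reaches 0; allowable decrease = 72 L.

72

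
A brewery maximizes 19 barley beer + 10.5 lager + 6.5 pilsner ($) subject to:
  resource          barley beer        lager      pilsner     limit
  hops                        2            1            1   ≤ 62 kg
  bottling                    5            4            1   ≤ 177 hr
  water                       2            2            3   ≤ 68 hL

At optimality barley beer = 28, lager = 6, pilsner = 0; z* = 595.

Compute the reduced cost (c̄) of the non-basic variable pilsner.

-5

At the optimum: hops uses 62 of 62 (binding); bottling uses 164 of 177 (slack = 13); water uses 68 of 68 (binding).
Slack constraints have shadow price 0 (complementary slackness).
From A_Bᵀ y = c: 2·y_hops + 2·y_water = 19; 1·y_hops + 2·y_water = 10.5.
→ y_hops = 8.5 and y_water = 1.
Reduced cost of pilsner: c₃ − yᵀa₃ = 6.5 − (8.5·1 + 1·3) = 6.5 − 11.5 = -5.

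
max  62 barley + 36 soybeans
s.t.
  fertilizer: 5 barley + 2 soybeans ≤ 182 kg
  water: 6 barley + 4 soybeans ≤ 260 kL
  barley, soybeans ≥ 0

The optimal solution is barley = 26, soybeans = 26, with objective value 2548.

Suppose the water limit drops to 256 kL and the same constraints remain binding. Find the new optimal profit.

2520

At the optimum: fertilizer uses 182 of 182 (binding); water uses 260 of 260 (binding).
Dual feasibility on the basic columns requires 5·y_fertilizer + 6·y_water = 62, 2·y_fertilizer + 4·y_water = 36.
Solving: y_fertilizer = 4, y_water = 7.
Δz = y_water·Δb = 7 × (-4) = -28, so new z* = 2548 − 28 = 2520.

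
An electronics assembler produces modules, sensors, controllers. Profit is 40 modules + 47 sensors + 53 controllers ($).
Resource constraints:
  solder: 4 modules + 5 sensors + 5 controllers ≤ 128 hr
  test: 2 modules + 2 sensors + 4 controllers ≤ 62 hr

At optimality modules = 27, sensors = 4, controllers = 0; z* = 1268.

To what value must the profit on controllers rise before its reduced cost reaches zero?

Both solder and test are binding at x*.
The binding rows give the dual system: 4·y_solder + 2·y_test = 40 and 5·y_solder + 2·y_test = 47.
Solving: y_solder = 7, y_test = 6.
controllers enters the basis when its profit ≥ yᵀa₃ = 7·5 + 6·4 = 59.

59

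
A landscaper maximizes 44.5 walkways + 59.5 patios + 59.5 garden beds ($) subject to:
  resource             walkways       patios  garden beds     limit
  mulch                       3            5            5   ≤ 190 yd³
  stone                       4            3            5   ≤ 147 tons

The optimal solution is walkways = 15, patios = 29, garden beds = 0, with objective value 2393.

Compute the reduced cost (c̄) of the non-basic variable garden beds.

At the optimum: mulch uses 190 of 190 (binding); stone uses 147 of 147 (binding).
Dual feasibility on the basic columns requires 3·y_mulch + 4·y_stone = 44.5, 5·y_mulch + 3·y_stone = 59.5.
This yields shadow prices y_mulch = 9.5, y_stone = 4.
Reduced cost of garden beds: c₃ − yᵀa₃ = 59.5 − (9.5·5 + 4·5) = 59.5 − 67.5 = -8.

-8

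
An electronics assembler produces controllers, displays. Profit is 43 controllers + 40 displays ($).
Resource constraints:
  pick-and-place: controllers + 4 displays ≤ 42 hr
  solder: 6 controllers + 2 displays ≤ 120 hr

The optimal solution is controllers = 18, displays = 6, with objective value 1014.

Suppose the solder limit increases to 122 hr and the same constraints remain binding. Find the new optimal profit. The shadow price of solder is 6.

1026

Δb = 2, so new z* = 1014 + (6)·(2) = 1014 + 12 = 1026.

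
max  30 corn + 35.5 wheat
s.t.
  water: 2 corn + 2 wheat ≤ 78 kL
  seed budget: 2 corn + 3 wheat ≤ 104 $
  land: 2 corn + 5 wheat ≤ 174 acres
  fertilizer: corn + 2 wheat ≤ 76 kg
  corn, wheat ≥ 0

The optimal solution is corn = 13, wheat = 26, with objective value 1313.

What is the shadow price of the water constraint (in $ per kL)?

9.5

Binding: water and seed budget. Non-binding: land (18 unused), fertilizer (11 unused).
Since land, fertilizer are not tight, their duals are 0.
Dual feasibility on the basic columns requires 2·y_water + 2·y_seed budget = 30, 2·y_water + 3·y_seed budget = 35.5.
This yields shadow prices y_water = 9.5, y_seed budget = 5.5.
Shadow price of water = 9.5.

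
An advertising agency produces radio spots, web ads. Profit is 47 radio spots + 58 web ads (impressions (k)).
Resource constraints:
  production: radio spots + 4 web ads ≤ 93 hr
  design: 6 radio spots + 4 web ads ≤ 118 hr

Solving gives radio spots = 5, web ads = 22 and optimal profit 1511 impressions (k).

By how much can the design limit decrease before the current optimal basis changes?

Binding constraints: production, design. The basis is B = [[1,4],[6,4]] with det -20.
Per unit decrease in design, x* moves by d = (-0.2, 0.05).
The basis stays optimal until radio spots reaches 0; allowable decrease = 25 hr.

25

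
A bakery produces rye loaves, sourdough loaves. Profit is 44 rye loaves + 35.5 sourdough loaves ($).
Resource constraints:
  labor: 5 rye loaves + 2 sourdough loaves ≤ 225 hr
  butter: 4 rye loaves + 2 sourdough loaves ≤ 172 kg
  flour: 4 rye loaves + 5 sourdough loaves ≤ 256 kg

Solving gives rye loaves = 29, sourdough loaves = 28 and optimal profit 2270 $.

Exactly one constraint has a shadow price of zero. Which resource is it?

labor

labor: 201/225 (slack 24)
butter: 172/172 (binding)
flour: 256/256 (binding)
By complementary slackness, a constraint with positive slack has shadow price 0 → labor.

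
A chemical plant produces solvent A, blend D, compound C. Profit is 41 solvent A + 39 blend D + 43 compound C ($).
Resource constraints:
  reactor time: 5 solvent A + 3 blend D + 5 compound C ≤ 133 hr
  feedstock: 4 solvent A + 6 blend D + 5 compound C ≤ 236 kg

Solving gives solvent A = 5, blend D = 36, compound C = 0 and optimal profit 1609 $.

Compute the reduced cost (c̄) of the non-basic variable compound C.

Both reactor time and feedstock are binding at x*.
From A_Bᵀ y = c: 5·y_reactor time + 4·y_feedstock = 41; 3·y_reactor time + 6·y_feedstock = 39.
Solving: y_reactor time = 5, y_feedstock = 4.
Reduced cost of compound C: c₃ − yᵀa₃ = 43 − (5·5 + 4·5) = 43 − 45 = -2.

-2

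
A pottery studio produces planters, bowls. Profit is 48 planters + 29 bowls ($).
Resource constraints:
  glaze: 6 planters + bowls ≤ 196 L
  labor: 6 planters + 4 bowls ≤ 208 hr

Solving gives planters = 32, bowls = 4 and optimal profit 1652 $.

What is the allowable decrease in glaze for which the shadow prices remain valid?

144

Binding constraints: glaze, labor. The basis is B = [[6,1],[6,4]] with det 18.
Per unit decrease in glaze, x* moves by d = (-0.2222, 0.3333).
The basis stays optimal until planters reaches 0; allowable decrease = 144 L.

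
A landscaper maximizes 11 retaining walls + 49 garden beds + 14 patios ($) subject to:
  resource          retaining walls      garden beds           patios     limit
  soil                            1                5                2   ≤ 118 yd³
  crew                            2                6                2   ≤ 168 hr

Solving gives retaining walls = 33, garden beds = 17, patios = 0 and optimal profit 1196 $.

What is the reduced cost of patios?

Check each constraint at x*: soil 118/118 (tight); crew 168/168 (tight).
The binding rows give the dual system: 1·y_soil + 2·y_crew = 11 and 5·y_soil + 6·y_crew = 49.
Solving: y_soil = 8, y_crew = 1.5.
Reduced cost of patios: c₃ − yᵀa₃ = 14 − (8·2 + 1.5·2) = 14 − 19 = -5.

-5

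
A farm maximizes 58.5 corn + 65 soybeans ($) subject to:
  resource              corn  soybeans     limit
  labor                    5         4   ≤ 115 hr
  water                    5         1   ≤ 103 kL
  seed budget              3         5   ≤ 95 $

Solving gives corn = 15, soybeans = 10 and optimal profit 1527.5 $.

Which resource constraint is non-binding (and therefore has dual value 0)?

labor: 115/115 (binding)
water: 85/103 (slack 18)
seed budget: 95/95 (binding)
By complementary slackness, a constraint with positive slack has shadow price 0 → water.

water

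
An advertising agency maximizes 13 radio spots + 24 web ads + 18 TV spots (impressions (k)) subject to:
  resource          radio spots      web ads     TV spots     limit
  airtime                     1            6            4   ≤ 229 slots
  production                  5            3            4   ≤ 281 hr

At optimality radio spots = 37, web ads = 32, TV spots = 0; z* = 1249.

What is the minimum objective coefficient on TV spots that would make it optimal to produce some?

20

Check each constraint at x*: airtime 229/229 (tight); production 281/281 (tight).
The binding rows give the dual system: 1·y_airtime + 5·y_production = 13 and 6·y_airtime + 3·y_production = 24.
→ y_airtime = 3 and y_production = 2.
TV spots enters the basis when its profit ≥ yᵀa₃ = 3·4 + 2·4 = 20.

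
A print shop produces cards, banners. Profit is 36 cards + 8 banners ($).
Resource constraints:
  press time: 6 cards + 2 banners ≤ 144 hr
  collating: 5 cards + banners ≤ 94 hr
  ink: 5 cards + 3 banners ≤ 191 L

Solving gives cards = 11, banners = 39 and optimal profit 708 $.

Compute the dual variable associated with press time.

1

At the optimum: press time uses 144 of 144 (binding); collating uses 94 of 94 (binding); ink uses 172 of 191 (slack = 19).
Since ink is not tight, its dual is 0.
From A_Bᵀ y = c: 6·y_press time + 5·y_collating = 36; 2·y_press time + 1·y_collating = 8.
Solving: y_press time = 1, y_collating = 6.
Shadow price of press time = 1.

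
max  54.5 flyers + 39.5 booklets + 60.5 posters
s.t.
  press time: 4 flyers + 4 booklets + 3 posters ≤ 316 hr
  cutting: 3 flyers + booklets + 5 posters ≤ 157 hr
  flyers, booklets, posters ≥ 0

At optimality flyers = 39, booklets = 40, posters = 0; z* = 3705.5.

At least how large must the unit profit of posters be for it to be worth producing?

61.5

Both press time and cutting are binding at x*.
From A_Bᵀ y = c: 4·y_press time + 3·y_cutting = 54.5; 4·y_press time + 1·y_cutting = 39.5.
This yields shadow prices y_press time = 8, y_cutting = 7.5.
posters enters the basis when its profit ≥ yᵀa₃ = 8·3 + 7.5·5 = 61.5.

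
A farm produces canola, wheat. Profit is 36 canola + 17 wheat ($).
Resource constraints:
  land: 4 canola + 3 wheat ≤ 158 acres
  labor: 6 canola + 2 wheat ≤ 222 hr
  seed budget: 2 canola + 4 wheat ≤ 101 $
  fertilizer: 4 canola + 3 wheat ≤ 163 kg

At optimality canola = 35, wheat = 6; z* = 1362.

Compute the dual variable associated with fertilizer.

0

Binding: land and labor. Non-binding: seed budget (7 unused), fertilizer (5 unused).
Slack constraints have shadow price 0 (complementary slackness).
Dual feasibility on the basic columns requires 4·y_land + 6·y_labor = 36, 3·y_land + 2·y_labor = 17.
This yields shadow prices y_land = 3, y_labor = 4.
Shadow price of fertilizer = 0.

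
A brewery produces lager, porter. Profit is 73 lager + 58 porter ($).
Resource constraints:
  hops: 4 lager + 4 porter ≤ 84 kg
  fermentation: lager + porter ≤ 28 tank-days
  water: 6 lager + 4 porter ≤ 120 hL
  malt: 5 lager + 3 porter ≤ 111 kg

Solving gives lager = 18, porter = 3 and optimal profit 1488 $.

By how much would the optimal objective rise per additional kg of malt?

At the optimum: hops uses 84 of 84 (binding); fermentation uses 21 of 28 (slack = 7); water uses 120 of 120 (binding); malt uses 99 of 111 (slack = 12).
By complementary slackness, y = 0 for the non-binding constraints.
From A_Bᵀ y = c: 4·y_hops + 6·y_water = 73; 4·y_hops + 4·y_water = 58.
This yields shadow prices y_hops = 7, y_water = 7.5.
Shadow price of malt = 0.

0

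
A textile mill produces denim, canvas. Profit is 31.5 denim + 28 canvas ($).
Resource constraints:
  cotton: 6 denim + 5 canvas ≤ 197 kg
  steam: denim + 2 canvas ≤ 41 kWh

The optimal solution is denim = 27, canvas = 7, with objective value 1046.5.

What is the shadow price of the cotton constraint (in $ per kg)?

Both cotton and steam are binding at x*.
The binding rows give the dual system: 6·y_cotton + 1·y_steam = 31.5 and 5·y_cotton + 2·y_steam = 28.
Solving: y_cotton = 5, y_steam = 1.5.
Shadow price of cotton = 5.

5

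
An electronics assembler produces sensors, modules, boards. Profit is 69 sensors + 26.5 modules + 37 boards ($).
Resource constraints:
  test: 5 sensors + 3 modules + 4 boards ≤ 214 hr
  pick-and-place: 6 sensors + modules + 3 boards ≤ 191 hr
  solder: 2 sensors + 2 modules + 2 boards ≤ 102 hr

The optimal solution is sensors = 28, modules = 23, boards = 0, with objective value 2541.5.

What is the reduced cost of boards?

-6.5

At the optimum: test uses 209 of 214 (slack = 5); pick-and-place uses 191 of 191 (binding); solder uses 102 of 102 (binding).
Since test is not tight, its dual is 0.
Dual feasibility on the basic columns requires 6·y_pick-and-place + 2·y_solder = 69, 1·y_pick-and-place + 2·y_solder = 26.5.
Solving: y_pick-and-place = 8.5, y_solder = 9.
Reduced cost of boards: c₃ − yᵀa₃ = 37 − (8.5·3 + 9·2) = 37 − 43.5 = -6.5.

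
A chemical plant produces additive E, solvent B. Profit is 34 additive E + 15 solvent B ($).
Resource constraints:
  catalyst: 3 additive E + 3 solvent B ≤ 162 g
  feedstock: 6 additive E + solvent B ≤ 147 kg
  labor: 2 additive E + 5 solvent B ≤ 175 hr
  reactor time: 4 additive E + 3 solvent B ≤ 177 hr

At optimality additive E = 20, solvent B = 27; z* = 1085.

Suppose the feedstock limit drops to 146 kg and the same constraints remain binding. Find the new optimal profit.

1080

At the optimum: catalyst uses 141 of 162 (slack = 21); feedstock uses 147 of 147 (binding); labor uses 175 of 175 (binding); reactor time uses 161 of 177 (slack = 16).
Since catalyst, reactor time are not tight, their duals are 0.
Dual feasibility on the basic columns requires 6·y_feedstock + 2·y_labor = 34, 1·y_feedstock + 5·y_labor = 15.
→ y_feedstock = 5 and y_labor = 2.
Δz = y_feedstock·Δb = 5 × (-1) = -5, so new z* = 1085 − 5 = 1080.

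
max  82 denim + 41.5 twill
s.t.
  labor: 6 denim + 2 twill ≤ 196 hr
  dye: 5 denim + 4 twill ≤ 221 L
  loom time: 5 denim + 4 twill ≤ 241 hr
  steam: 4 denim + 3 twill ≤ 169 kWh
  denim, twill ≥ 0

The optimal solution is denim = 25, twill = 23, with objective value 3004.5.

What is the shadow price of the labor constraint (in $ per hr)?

8

Check each constraint at x*: labor 196/196 (tight); dye 217/221 (slack 4); loom time 217/241 (slack 24); steam 169/169 (tight).
By complementary slackness, y = 0 for the non-binding constraints.
Dual feasibility on the basic columns requires 6·y_labor + 4·y_steam = 82, 2·y_labor + 3·y_steam = 41.5.
Solving: y_labor = 8, y_steam = 8.5.
Shadow price of labor = 8.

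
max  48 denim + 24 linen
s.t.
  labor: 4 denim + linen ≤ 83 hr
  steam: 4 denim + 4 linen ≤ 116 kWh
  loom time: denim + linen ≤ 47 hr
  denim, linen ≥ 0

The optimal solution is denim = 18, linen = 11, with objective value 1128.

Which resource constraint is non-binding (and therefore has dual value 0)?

labor: 83/83 (binding)
steam: 116/116 (binding)
loom time: 29/47 (slack 18)
By complementary slackness, a constraint with positive slack has shadow price 0 → loom time.

loom time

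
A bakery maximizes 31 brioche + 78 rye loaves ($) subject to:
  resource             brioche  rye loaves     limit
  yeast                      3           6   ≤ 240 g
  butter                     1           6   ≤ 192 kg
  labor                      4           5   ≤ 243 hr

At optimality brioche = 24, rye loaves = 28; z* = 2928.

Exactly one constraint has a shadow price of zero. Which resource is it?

yeast: 240/240 (binding)
butter: 192/192 (binding)
labor: 236/243 (slack 7)
By complementary slackness, a constraint with positive slack has shadow price 0 → labor.

labor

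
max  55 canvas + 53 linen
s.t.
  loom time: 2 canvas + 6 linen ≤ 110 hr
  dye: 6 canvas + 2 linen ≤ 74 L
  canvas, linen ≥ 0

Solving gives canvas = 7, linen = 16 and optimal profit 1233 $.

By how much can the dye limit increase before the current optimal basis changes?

256

Binding constraints: loom time, dye. The basis is B = [[2,6],[6,2]] with det -32.
Per unit increase in dye, x* moves by d = (0.1875, -0.0625).
The basis stays optimal until linen reaches 0; allowable increase = 256 L.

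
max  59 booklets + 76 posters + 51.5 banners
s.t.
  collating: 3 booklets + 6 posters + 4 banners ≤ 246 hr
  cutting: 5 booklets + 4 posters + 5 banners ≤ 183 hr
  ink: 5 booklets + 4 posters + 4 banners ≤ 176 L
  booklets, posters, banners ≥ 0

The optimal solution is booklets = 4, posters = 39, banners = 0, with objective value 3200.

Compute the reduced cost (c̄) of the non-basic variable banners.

-8.5

At the optimum: collating uses 246 of 246 (binding); cutting uses 176 of 183 (slack = 7); ink uses 176 of 176 (binding).
Since cutting is not tight, its dual is 0.
The binding rows give the dual system: 3·y_collating + 5·y_ink = 59 and 6·y_collating + 4·y_ink = 76.
Solving: y_collating = 8, y_ink = 7.
Reduced cost of banners: c₃ − yᵀa₃ = 51.5 − (8·4 + 7·4) = 51.5 − 60 = -8.5.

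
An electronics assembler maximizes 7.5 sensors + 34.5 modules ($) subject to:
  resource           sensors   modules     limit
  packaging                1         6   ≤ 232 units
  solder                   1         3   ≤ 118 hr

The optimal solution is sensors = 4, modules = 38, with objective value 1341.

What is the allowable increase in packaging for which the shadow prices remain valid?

Binding constraints: packaging, solder. The basis is B = [[1,6],[1,3]] with det -3.
Per unit increase in packaging, x* moves by d = (-1, 0.3333).
The basis stays optimal until sensors reaches 0; allowable increase = 4 units.

4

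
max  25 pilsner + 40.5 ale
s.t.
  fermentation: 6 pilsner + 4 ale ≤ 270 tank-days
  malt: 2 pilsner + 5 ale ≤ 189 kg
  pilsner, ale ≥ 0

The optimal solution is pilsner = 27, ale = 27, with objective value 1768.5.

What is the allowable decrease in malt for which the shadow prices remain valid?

99

Binding constraints: fermentation, malt. The basis is B = [[6,4],[2,5]] with det 22.
Per unit decrease in malt, x* moves by d = (0.1818, -0.2727).
The basis stays optimal until ale reaches 0; allowable decrease = 99 kg.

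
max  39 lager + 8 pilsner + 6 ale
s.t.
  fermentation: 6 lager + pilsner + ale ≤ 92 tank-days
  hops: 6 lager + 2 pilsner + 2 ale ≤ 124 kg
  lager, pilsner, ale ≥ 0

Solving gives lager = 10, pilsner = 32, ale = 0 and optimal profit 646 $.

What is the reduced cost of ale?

-2

Check each constraint at x*: fermentation 92/92 (tight); hops 124/124 (tight).
The binding rows give the dual system: 6·y_fermentation + 6·y_hops = 39 and 1·y_fermentation + 2·y_hops = 8.
Solving: y_fermentation = 5, y_hops = 1.5.
Reduced cost of ale: c₃ − yᵀa₃ = 6 − (5·1 + 1.5·2) = 6 − 8 = -2.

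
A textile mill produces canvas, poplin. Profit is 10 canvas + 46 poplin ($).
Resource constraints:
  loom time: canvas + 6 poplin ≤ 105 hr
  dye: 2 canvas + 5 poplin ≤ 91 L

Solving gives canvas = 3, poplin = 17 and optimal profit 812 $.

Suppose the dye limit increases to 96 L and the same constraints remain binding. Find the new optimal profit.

Check each constraint at x*: loom time 105/105 (tight); dye 91/91 (tight).
Dual feasibility on the basic columns requires 1·y_loom time + 2·y_dye = 10, 6·y_loom time + 5·y_dye = 46.
→ y_loom time = 6 and y_dye = 2.
Δz = y_dye·Δb = 2 × (5) = 10, so new z* = 812 + 10 = 822.

822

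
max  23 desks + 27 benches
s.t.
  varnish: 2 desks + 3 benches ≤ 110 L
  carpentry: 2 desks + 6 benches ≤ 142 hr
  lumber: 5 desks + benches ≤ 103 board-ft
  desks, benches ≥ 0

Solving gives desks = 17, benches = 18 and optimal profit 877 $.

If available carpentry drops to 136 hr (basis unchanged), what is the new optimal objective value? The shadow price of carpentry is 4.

853

Δb = -6, so new z* = 877 + (4)·(-6) = 877 − 24 = 853.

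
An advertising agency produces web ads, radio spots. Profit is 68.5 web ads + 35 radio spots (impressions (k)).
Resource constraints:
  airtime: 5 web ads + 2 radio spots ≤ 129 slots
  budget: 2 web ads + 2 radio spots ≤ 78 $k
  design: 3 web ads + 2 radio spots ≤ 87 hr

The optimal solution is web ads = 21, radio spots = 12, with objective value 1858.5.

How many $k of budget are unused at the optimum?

12

budget used = 2·21 + 2·12 = 66; slack = 78 − 66 = 12.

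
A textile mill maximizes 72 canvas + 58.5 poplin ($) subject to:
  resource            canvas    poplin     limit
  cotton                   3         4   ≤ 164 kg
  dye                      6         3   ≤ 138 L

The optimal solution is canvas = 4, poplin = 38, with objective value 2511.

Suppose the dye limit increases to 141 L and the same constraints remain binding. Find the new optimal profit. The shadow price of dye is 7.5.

2533.5

Δb = 3, so new z* = 2511 + (7.5)·(3) = 2511 + 22.5 = 2533.5.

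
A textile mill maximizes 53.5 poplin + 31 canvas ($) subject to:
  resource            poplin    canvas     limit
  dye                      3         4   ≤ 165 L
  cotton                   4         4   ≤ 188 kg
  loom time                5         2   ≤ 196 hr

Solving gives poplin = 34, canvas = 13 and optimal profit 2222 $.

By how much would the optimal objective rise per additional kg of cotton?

Check each constraint at x*: dye 154/165 (slack 11); cotton 188/188 (tight); loom time 196/196 (tight).
By complementary slackness, y = 0 for the non-binding constraint.
From A_Bᵀ y = c: 4·y_cotton + 5·y_loom time = 53.5; 4·y_cotton + 2·y_loom time = 31.
→ y_cotton = 4 and y_loom time = 7.5.
Shadow price of cotton = 4.

4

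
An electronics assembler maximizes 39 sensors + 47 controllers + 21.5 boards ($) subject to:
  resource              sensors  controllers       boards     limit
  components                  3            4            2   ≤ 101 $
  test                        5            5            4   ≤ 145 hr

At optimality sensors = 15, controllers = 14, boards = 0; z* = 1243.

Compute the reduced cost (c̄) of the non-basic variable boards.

-6.5

Check each constraint at x*: components 101/101 (tight); test 145/145 (tight).
The binding rows give the dual system: 3·y_components + 5·y_test = 39 and 4·y_components + 5·y_test = 47.
Solving: y_components = 8, y_test = 3.
Reduced cost of boards: c₃ − yᵀa₃ = 21.5 − (8·2 + 3·4) = 21.5 − 28 = -6.5.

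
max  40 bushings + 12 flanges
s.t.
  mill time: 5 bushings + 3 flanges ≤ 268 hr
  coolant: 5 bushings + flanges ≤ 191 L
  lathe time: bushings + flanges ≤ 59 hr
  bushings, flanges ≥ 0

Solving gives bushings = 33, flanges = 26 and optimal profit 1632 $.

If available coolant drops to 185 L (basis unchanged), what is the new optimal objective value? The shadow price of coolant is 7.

1590

Δb = -6, so new z* = 1632 + (7)·(-6) = 1632 − 42 = 1590.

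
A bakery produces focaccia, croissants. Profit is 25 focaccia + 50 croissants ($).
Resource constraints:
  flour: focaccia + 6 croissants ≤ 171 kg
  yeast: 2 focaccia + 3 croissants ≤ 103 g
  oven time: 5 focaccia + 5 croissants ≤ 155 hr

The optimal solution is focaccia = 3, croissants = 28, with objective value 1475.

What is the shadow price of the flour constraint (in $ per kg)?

5

At the optimum: flour uses 171 of 171 (binding); yeast uses 90 of 103 (slack = 13); oven time uses 155 of 155 (binding).
By complementary slackness, y = 0 for the non-binding constraint.
Dual feasibility on the basic columns requires 1·y_flour + 5·y_oven time = 25, 6·y_flour + 5·y_oven time = 50.
Solving: y_flour = 5, y_oven time = 4.
Shadow price of flour = 5.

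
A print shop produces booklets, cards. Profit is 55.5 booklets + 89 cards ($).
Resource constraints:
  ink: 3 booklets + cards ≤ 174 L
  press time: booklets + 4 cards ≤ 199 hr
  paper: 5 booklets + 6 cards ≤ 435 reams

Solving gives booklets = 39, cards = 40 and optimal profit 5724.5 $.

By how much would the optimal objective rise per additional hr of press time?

Binding: press time and paper. Non-binding: ink (17 unused).
Since ink is not tight, its dual is 0.
Dual feasibility on the basic columns requires 1·y_press time + 5·y_paper = 55.5, 4·y_press time + 6·y_paper = 89.
This yields shadow prices y_press time = 8, y_paper = 9.5.
Shadow price of press time = 8.

8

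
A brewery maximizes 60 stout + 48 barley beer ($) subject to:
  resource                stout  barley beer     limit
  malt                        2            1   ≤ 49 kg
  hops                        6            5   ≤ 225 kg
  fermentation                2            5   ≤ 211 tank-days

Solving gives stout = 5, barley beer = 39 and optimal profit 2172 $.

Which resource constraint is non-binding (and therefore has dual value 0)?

malt: 49/49 (binding)
hops: 225/225 (binding)
fermentation: 205/211 (slack 6)
By complementary slackness, a constraint with positive slack has shadow price 0 → fermentation.

fermentation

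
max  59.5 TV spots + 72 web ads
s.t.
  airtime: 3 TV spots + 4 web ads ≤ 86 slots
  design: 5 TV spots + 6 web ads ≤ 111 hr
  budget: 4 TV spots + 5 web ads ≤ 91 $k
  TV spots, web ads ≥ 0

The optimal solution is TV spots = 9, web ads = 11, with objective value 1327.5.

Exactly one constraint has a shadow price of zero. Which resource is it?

airtime: 71/86 (slack 15)
design: 111/111 (binding)
budget: 91/91 (binding)
By complementary slackness, a constraint with positive slack has shadow price 0 → airtime.

airtime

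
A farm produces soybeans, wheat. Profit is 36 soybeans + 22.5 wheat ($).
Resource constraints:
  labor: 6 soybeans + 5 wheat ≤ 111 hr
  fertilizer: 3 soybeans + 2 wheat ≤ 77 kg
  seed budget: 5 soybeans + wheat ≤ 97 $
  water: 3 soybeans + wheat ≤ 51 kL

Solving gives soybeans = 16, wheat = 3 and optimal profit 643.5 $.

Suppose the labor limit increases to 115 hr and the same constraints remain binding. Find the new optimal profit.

657.5

At the optimum: labor uses 111 of 111 (binding); fertilizer uses 54 of 77 (slack = 23); seed budget uses 83 of 97 (slack = 14); water uses 51 of 51 (binding).
Since fertilizer, seed budget are not tight, their duals are 0.
Dual feasibility on the basic columns requires 6·y_labor + 3·y_water = 36, 5·y_labor + 1·y_water = 22.5.
Solving: y_labor = 3.5, y_water = 5.
Δz = y_labor·Δb = 3.5 × (4) = 14, so new z* = 643.5 + 14 = 657.5.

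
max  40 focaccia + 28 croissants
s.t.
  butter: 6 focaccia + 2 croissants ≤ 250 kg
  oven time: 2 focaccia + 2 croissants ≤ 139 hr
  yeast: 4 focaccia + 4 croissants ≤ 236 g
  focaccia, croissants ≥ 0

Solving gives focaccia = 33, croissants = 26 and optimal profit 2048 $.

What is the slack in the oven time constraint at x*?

oven time used = 2·33 + 2·26 = 118; slack = 139 − 118 = 21.

21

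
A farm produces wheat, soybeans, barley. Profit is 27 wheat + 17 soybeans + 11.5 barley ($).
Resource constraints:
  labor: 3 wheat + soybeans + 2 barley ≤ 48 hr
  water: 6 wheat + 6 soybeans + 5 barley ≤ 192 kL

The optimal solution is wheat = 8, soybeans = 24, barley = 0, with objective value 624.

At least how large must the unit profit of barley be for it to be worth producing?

At the optimum: labor uses 48 of 48 (binding); water uses 192 of 192 (binding).
From A_Bᵀ y = c: 3·y_labor + 6·y_water = 27; 1·y_labor + 6·y_water = 17.
This yields shadow prices y_labor = 5, y_water = 2.
barley enters the basis when its profit ≥ yᵀa₃ = 5·2 + 2·5 = 20.

20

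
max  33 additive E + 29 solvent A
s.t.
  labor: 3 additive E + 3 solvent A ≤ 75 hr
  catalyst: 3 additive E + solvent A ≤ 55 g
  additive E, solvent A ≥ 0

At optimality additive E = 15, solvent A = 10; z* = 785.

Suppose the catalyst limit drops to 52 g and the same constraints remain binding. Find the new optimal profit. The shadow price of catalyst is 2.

Δb = -3, so new z* = 785 + (2)·(-3) = 785 − 6 = 779.

779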